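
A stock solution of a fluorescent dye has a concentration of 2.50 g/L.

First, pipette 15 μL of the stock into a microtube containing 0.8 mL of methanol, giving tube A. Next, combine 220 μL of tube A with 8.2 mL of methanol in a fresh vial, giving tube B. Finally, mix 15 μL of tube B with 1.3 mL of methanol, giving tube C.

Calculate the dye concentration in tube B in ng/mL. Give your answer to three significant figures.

1.20 × 10^3 ng/mL

Step 1: 15 μL + 0.8 mL = 815 μL total → factor 815/15 = 54.333
Step 2: 220 μL + 8.2 mL = 8420 μL total → factor 8420/220 = 38.273
Dilution factor through tube B = 54.333 × 38.273 = 2079.5
[tube B] = 2.50 g/L / 2079.5 = 0.001202 g/L = 1.20 × 10^3 ng/mL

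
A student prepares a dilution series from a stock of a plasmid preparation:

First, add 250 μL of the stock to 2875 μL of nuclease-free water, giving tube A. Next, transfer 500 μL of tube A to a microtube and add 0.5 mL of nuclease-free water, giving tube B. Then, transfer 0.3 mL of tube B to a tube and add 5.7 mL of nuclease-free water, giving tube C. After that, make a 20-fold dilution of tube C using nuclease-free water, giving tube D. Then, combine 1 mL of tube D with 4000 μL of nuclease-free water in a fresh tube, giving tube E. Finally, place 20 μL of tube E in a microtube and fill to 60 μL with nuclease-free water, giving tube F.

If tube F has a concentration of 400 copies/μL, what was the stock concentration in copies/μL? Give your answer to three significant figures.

6.00 × 10^7 copies/μL

Step 1: 250 μL + 2875 μL = 3125 μL total → factor 3125/250 = 12.5
Step 2: 500 μL + 0.5 mL = 1000 μL total → factor 1000/500 = 2
Step 3: 0.3 mL + 5.7 mL = 6 mL total → factor 6/0.3 = 20
Step 4: 20-fold → factor 20
Step 5: 1 mL + 4000 μL = 5 mL total → factor 5/1 = 5
Step 6: 20 μL brought to 60 μL → factor 60/20 = 3
Overall dilution factor = 12.5 × 2 × 20 × 20 × 5 × 3 = 1.5 × 10^5
Stock = 400 copies/μL × 1.5 × 10^5 = 6.00 × 10^7 copies/μL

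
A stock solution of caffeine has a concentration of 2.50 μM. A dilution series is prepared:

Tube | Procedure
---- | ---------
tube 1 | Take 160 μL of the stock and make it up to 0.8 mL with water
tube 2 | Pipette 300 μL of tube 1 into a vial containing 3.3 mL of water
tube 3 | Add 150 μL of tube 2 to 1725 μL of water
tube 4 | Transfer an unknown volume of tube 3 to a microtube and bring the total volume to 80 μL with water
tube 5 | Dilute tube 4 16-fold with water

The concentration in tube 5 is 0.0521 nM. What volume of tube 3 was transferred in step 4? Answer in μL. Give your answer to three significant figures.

Step 1: 160 μL brought to 0.8 mL → factor 800/160 = 5
Step 2: 300 μL + 3.3 mL = 3600 μL total → factor 3600/300 = 12
Step 3: 150 μL + 1725 μL = 1875 μL total → factor 1875/150 = 12.5
Step 4: v brought to 80 μL → factor = 80 μL/v
Step 5: 16-fold → factor 16
Product of known-step factors = 12000
Overall factor = 2.50 μM / (0.0521 nM) = 47985
Step-4 factor = 47985 / 12000 = 3.9987
v = 80 μL / 3.9987 = 20.0 μL

20.0 μL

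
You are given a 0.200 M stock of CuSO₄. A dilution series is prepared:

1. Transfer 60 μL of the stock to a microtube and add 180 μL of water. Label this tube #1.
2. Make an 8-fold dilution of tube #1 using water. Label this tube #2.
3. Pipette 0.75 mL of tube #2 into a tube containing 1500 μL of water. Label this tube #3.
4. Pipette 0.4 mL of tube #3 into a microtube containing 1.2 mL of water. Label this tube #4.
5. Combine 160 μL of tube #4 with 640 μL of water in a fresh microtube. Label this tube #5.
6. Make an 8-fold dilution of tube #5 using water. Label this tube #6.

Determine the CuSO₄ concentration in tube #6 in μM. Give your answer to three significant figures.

Step 1: 60 μL + 180 μL = 240 μL total → factor 240/60 = 4
Step 2: 8-fold → factor 8
Step 3: 0.75 mL + 1500 μL = 2.25 mL total → factor 2.25/0.75 = 3
Step 4: 0.4 mL + 1.2 mL = 1.6 mL total → factor 1.6/0.4 = 4
Step 5: 160 μL + 640 μL = 800 μL total → factor 800/160 = 5
Step 6: 8-fold → factor 8
Overall dilution factor = 4 × 8 × 3 × 4 × 5 × 8 = 15360
Final = 0.200 M / 15360 = 1.302 × 10^-5 M = 13.0 μM

13.0 μM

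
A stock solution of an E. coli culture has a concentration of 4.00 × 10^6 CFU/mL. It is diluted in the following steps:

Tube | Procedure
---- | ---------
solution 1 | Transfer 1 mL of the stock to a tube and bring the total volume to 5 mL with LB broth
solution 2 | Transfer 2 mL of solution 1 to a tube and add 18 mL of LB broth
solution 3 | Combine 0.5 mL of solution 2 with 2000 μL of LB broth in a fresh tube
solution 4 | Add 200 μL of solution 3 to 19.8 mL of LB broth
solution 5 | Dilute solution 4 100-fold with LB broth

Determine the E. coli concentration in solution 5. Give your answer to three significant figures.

Step 1: 1 mL brought to 5 mL → factor 5/1 = 5
Step 2: 2 mL + 18 mL = 20 mL total → factor 20/2 = 10
Step 3: 0.5 mL + 2000 μL = 2.5 mL total → factor 2.5/0.5 = 5
Step 4: 200 μL + 19.8 mL = 20000 μL total → factor 20000/200 = 100
Step 5: 100-fold → factor 100
Overall dilution factor = 5 × 10 × 5 × 100 × 100 = 2.5 × 10^6
Final = 4.00 × 10^6 CFU/mL / 2.5 × 10^6 = 1.60 CFU/mL

1.60 CFU/mL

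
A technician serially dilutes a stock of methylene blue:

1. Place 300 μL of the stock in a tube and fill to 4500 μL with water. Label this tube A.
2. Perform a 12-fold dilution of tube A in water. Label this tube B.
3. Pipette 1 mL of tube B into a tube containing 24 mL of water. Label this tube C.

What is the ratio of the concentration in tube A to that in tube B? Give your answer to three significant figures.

Step 1: 300 μL brought to 4500 μL → factor 4500/300 = 15
Step 2: 12-fold → factor 12
Dilution factor to tube A = 15; to tube B = 180
[tube A]/[tube B] = (factor to tube B)/(factor to tube A) = 180/15 = 12.0

12.0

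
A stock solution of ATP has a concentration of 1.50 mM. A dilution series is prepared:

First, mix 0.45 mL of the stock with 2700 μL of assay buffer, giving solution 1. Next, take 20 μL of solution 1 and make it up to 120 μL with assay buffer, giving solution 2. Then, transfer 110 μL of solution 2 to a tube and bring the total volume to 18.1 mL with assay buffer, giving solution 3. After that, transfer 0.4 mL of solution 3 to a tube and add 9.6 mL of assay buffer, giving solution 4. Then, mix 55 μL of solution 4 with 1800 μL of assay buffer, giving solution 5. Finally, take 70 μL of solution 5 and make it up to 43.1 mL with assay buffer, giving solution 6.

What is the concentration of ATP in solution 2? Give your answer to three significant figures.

Step 1: 0.45 mL + 2700 μL = 3.15 mL total → factor 3.15/0.45 = 7
Step 2: 20 μL brought to 120 μL → factor 120/20 = 6
Dilution factor through solution 2 = 7 × 6 = 42
[solution 2] = 1.50 mM / 42 = 0.0357 mM

0.0357 mM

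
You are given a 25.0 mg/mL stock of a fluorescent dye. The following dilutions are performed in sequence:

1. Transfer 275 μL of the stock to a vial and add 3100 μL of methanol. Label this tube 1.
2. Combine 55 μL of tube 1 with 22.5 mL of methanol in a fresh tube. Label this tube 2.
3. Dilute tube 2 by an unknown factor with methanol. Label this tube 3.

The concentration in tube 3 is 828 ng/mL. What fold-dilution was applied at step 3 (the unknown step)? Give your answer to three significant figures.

Step 1: 275 μL + 3100 μL = 3375 μL total → factor 3375/275 = 12.273
Step 2: 55 μL + 22.5 mL = 22555 μL total → factor 22555/55 = 410.09
Step 3: unknown factor x
Product of known-step factors = 5032.9
Overall factor = 25.0 mg/mL / (828 ng/mL) = 30193
x = 30193 / 5032.9 = 6.00

6.00-fold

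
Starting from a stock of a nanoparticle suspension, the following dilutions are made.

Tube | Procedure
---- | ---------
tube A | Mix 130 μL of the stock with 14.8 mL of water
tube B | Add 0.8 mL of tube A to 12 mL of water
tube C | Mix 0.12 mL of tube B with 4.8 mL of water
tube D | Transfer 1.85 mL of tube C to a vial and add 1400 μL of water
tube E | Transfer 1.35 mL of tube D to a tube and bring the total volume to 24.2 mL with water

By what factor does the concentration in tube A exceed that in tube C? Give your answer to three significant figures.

656

Step 1: 130 μL + 14.8 mL = 14930 μL total → factor 14930/130 = 114.85
Step 2: 0.8 mL + 12 mL = 12.8 mL total → factor 12.8/0.8 = 16
Step 3: 0.12 mL + 4.8 mL = 4.92 mL total → factor 4.92/0.12 = 41
Dilution factor to tube A = 114.85; to tube C = 75339
[tube A]/[tube C] = (factor to tube C)/(factor to tube A) = 75339/114.85 = 656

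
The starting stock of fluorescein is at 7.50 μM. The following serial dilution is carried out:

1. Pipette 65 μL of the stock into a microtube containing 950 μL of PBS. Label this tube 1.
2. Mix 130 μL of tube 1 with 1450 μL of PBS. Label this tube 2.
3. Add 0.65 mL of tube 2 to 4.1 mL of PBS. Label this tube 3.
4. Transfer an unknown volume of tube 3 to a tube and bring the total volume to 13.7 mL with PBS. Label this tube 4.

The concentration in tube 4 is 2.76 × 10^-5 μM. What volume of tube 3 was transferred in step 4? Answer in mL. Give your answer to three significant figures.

Step 1: 65 μL + 950 μL = 1015 μL total → factor 1015/65 = 15.615
Step 2: 130 μL + 1450 μL = 1580 μL total → factor 1580/130 = 12.154
Step 3: 0.65 mL + 4.1 mL = 4.75 mL total → factor 4.75/0.65 = 7.3077
Step 4: v brought to 13.7 mL → factor = 13.7 mL/v
Product of known-step factors = 1386.9
Overall factor = 7.50 μM / (2.76 × 10^-5 μM) = 2.7174 × 10^5
Step-4 factor = 2.7174 × 10^5 / 1386.9 = 195.93
v = 13.7 mL / 195.93 = 0.0699 mL

0.0699 mL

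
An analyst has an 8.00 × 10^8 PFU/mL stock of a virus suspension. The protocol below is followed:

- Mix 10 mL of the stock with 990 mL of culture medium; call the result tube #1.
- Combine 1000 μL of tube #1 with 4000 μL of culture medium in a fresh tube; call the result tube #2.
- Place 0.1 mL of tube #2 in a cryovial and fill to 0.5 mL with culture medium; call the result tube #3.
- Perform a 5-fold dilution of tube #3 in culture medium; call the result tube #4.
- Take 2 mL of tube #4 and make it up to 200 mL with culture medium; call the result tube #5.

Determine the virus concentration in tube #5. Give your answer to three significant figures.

640 PFU/mL

Step 1: 10 mL + 990 mL = 1000 mL total → factor 1000/10 = 100
Step 2: 1000 μL + 4000 μL = 5000 μL total → factor 5000/1000 = 5
Step 3: 0.1 mL brought to 0.5 mL → factor 0.5/0.1 = 5
Step 4: 5-fold → factor 5
Step 5: 2 mL brought to 200 mL → factor 200/2 = 100
Overall dilution factor = 100 × 5 × 5 × 5 × 100 = 1.25 × 10^6
Final = 8.00 × 10^8 PFU/mL / 1.25 × 10^6 = 640 PFU/mL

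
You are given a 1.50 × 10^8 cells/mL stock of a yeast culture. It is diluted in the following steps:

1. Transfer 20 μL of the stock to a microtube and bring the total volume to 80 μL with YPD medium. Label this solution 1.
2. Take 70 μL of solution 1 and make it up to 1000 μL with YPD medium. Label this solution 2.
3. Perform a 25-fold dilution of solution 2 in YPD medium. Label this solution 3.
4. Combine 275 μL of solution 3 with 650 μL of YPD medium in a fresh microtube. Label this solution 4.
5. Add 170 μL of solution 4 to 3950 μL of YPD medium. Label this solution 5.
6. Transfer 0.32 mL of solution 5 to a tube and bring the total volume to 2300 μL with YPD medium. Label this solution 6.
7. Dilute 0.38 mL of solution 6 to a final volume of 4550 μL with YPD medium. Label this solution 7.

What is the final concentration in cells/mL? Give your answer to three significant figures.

15.0 cells/mL

Step 1: 20 μL brought to 80 μL → factor 80/20 = 4
Step 2: 70 μL brought to 1000 μL → factor 1000/70 = 14.286
Step 3: 25-fold → factor 25
Step 4: 275 μL + 650 μL = 925 μL total → factor 925/275 = 3.3636
Step 5: 170 μL + 3950 μL = 4120 μL total → factor 4120/170 = 24.235
Step 6: 0.32 mL brought to 2300 μL → factor 2.3/0.32 = 7.1875
Step 7: 0.38 mL brought to 4550 μL → factor 4.55/0.38 = 11.974
Overall dilution factor = 4 × 14.286 × 25 × 3.3636 × 24.235 × 7.1875 × 11.974 = 1.0022 × 10^7
Final = 1.50 × 10^8 cells/mL / 1.0022 × 10^7 = 15.0 cells/mL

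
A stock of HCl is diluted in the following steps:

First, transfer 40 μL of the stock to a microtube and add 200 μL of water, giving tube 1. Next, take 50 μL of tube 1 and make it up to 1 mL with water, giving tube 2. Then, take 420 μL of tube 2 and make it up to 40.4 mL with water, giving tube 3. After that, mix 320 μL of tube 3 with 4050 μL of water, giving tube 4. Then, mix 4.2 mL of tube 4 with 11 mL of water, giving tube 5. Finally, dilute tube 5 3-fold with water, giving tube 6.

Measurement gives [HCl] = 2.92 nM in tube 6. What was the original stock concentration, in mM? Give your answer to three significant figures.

Step 1: 40 μL + 200 μL = 240 μL total → factor 240/40 = 6
Step 2: 50 μL brought to 1 mL → factor 1000/50 = 20
Step 3: 420 μL brought to 40.4 mL → factor 40400/420 = 96.19
Step 4: 320 μL + 4050 μL = 4370 μL total → factor 4370/320 = 13.656
Step 5: 4.2 mL + 11 mL = 15.2 mL total → factor 15.2/4.2 = 3.619
Step 6: 3-fold → factor 3
Overall dilution factor = 6 × 20 × 96.19 × 13.656 × 3.619 × 3 = 1.7114 × 10^6
Stock = 2.92 nM × 1.7114 × 10^6 = 4.997 × 10^6 nM = 5.00 mM

5.00 mM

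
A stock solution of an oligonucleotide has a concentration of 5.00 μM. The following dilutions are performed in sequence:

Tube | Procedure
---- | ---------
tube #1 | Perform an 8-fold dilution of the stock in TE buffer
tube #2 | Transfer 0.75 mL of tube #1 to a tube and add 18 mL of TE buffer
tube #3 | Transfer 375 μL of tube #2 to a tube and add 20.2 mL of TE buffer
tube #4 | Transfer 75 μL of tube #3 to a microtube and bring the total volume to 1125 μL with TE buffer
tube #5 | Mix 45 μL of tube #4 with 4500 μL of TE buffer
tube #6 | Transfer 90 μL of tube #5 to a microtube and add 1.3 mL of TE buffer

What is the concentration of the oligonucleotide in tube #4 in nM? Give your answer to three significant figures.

0.0304 nM

Step 1: 8-fold → factor 8
Step 2: 0.75 mL + 18 mL = 18.75 mL total → factor 18.75/0.75 = 25
Step 3: 375 μL + 20.2 mL = 20575 μL total → factor 20575/375 = 54.867
Step 4: 75 μL brought to 1125 μL → factor 1125/75 = 15
Dilution factor through tube #4 = 8 × 25 × 54.867 × 15 = 1.646 × 10^5
[tube #4] = 5.00 μM / 1.646 × 10^5 = 3.038 × 10^-5 μM = 0.0304 nM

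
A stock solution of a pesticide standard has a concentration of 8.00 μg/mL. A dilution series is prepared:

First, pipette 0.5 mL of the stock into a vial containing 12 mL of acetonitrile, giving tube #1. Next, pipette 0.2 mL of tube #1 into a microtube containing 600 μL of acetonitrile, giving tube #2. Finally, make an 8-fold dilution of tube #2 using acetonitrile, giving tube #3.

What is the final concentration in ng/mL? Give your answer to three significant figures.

10.0 ng/mL

Step 1: 0.5 mL + 12 mL = 12.5 mL total → factor 12.5/0.5 = 25
Step 2: 0.2 mL + 600 μL = 0.8 mL total → factor 0.8/0.2 = 4
Step 3: 8-fold → factor 8
Overall dilution factor = 25 × 4 × 8 = 800
Final = 8.00 μg/mL / 800 = 0.01000 μg/mL = 10.0 ng/mL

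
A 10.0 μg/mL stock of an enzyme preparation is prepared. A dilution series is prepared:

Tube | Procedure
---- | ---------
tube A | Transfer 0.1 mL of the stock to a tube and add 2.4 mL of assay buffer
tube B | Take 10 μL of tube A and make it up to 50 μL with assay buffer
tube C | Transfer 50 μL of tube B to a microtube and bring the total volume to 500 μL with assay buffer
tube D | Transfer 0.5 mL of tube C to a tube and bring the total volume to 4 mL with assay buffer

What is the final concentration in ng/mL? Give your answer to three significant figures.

1.00 ng/mL

Step 1: 0.1 mL + 2.4 mL = 2.5 mL total → factor 2.5/0.1 = 25
Step 2: 10 μL brought to 50 μL → factor 50/10 = 5
Step 3: 50 μL brought to 500 μL → factor 500/50 = 10
Step 4: 0.5 mL brought to 4 mL → factor 4/0.5 = 8
Overall dilution factor = 25 × 5 × 10 × 8 = 10000
Final = 10.0 μg/mL / 10000 = 0.001000 μg/mL = 1.00 ng/mL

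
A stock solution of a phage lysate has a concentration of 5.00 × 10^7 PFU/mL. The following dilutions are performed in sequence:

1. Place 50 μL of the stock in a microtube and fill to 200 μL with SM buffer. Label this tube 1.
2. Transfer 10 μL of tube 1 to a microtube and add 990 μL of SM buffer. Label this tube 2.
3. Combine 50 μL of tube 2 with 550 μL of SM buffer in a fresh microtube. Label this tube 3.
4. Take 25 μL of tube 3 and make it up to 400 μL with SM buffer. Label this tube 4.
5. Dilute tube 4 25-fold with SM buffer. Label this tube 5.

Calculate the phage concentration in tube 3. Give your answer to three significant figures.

Step 1: 50 μL brought to 200 μL → factor 200/50 = 4
Step 2: 10 μL + 990 μL = 1000 μL total → factor 1000/10 = 100
Step 3: 50 μL + 550 μL = 600 μL total → factor 600/50 = 12
Dilution factor through tube 3 = 4 × 100 × 12 = 4800
[tube 3] = 5.00 × 10^7 PFU/mL / 4800 = 1.04 × 10^4 PFU/mL

1.04 × 10^4 PFU/mL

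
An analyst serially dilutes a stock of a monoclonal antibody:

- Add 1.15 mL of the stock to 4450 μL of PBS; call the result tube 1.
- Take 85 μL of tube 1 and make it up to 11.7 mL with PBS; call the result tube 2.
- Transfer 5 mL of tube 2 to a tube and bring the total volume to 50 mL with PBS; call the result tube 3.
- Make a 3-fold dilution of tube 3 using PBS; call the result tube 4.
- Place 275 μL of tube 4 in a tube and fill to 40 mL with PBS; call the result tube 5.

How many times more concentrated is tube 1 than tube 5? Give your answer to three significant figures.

Step 1: 1.15 mL + 4450 μL = 5.6 mL total → factor 5.6/1.15 = 4.8696
Step 2: 85 μL brought to 11.7 mL → factor 11700/85 = 137.65
Step 3: 5 mL brought to 50 mL → factor 50/5 = 10
Step 4: 3-fold → factor 3
Step 5: 275 μL brought to 40 mL → factor 40000/275 = 145.45
Dilution factor to tube 1 = 4.8696; to tube 5 = 2.9249 × 10^6
[tube 1]/[tube 5] = (factor to tube 5)/(factor to tube 1) = 2.9249 × 10^6/4.8696 = 6.01 × 10^5

6.01 × 10^5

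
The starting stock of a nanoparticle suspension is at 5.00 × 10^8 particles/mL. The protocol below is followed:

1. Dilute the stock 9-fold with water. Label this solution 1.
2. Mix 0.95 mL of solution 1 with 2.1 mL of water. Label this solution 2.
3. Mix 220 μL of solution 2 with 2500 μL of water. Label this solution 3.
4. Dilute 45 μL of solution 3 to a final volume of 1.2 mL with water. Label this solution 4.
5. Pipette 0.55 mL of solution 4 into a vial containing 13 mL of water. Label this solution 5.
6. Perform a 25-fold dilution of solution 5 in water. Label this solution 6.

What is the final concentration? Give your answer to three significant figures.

85.2 particles/mL

Step 1: 9-fold → factor 9
Step 2: 0.95 mL + 2.1 mL = 3.05 mL total → factor 3.05/0.95 = 3.2105
Step 3: 220 μL + 2500 μL = 2720 μL total → factor 2720/220 = 12.364
Step 4: 45 μL brought to 1.2 mL → factor 1200/45 = 26.667
Step 5: 0.55 mL + 13 mL = 13.55 mL total → factor 13.55/0.55 = 24.636
Step 6: 25-fold → factor 25
Overall dilution factor = 9 × 3.2105 × 12.364 × 26.667 × 24.636 × 25 = 5.8675 × 10^6
Final = 5.00 × 10^8 particles/mL / 5.8675 × 10^6 = 85.2 particles/mL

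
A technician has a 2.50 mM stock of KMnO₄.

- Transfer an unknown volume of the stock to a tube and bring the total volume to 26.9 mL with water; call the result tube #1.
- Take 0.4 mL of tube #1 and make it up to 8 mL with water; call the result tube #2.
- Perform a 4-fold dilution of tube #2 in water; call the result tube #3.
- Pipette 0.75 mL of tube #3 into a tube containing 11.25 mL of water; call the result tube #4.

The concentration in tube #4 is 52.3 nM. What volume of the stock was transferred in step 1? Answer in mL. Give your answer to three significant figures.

Step 1: v brought to 26.9 mL → factor = 26.9 mL/v
Step 2: 0.4 mL brought to 8 mL → factor 8/0.4 = 20
Step 3: 4-fold → factor 4
Step 4: 0.75 mL + 11.25 mL = 12 mL total → factor 12/0.75 = 16
Product of known-step factors = 1280
Overall factor = 2.50 mM / (52.3 nM) = 47801
Step-1 factor = 47801 / 1280 = 37.345
v = 26.9 mL / 37.345 = 0.720 mL

0.720 mL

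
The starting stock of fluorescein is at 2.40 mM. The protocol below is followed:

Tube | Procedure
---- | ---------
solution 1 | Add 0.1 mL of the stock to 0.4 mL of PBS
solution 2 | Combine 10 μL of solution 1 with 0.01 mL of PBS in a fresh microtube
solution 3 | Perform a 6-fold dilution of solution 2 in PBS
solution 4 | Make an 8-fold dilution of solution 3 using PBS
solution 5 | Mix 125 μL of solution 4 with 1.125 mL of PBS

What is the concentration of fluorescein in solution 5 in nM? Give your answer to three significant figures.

Step 1: 0.1 mL + 0.4 mL = 0.5 mL total → factor 0.5/0.1 = 5
Step 2: 10 μL + 0.01 mL = 20 μL total → factor 20/10 = 2
Step 3: 6-fold → factor 6
Step 4: 8-fold → factor 8
Step 5: 125 μL + 1.125 mL = 1250 μL total → factor 1250/125 = 10
Overall dilution factor = 5 × 2 × 6 × 8 × 10 = 4800
Final = 2.40 mM / 4800 = 0.0005000 mM = 500 nM

500 nM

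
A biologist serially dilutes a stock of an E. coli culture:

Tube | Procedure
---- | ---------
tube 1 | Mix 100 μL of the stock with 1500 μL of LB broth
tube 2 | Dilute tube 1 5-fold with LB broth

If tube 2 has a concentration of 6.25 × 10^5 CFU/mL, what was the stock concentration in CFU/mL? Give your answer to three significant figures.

Step 1: 100 μL + 1500 μL = 1600 μL total → factor 1600/100 = 16
Step 2: 5-fold → factor 5
Overall dilution factor = 16 × 5 = 80
Stock = 6.25 × 10^5 CFU/mL × 80 = 5.00 × 10^7 CFU/mL

5.00 × 10^7 CFU/mL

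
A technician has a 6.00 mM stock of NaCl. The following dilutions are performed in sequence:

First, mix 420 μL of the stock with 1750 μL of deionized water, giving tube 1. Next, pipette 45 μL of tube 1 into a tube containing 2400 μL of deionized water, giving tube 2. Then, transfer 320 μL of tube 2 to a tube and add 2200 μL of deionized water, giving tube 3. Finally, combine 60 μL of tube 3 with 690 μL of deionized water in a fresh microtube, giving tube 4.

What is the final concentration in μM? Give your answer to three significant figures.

Step 1: 420 μL + 1750 μL = 2170 μL total → factor 2170/420 = 5.1667
Step 2: 45 μL + 2400 μL = 2445 μL total → factor 2445/45 = 54.333
Step 3: 320 μL + 2200 μL = 2520 μL total → factor 2520/320 = 7.875
Step 4: 60 μL + 690 μL = 750 μL total → factor 750/60 = 12.5
Overall dilution factor = 5.1667 × 54.333 × 7.875 × 12.5 = 27634
Final = 6.00 mM / 27634 = 0.0002171 mM = 0.217 μM

0.217 μM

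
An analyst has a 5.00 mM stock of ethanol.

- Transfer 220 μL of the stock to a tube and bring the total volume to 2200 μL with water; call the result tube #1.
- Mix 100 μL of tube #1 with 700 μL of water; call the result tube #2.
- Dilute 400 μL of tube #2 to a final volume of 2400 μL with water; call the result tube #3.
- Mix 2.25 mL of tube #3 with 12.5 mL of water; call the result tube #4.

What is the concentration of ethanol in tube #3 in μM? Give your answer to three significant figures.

Step 1: 220 μL brought to 2200 μL → factor 2200/220 = 10
Step 2: 100 μL + 700 μL = 800 μL total → factor 800/100 = 8
Step 3: 400 μL brought to 2400 μL → factor 2400/400 = 6
Dilution factor through tube #3 = 10 × 8 × 6 = 480
[tube #3] = 5.00 mM / 480 = 0.01042 mM = 10.4 μM

10.4 μM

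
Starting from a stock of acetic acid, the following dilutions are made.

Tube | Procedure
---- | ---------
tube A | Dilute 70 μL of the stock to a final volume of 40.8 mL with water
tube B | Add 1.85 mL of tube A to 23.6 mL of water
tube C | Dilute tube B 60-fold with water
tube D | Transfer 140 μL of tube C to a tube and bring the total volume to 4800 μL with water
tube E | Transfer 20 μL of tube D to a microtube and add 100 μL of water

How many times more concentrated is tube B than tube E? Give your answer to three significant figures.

Step 1: 70 μL brought to 40.8 mL → factor 40800/70 = 582.86
Step 2: 1.85 mL + 23.6 mL = 25.45 mL total → factor 25.45/1.85 = 13.757
Step 3: 60-fold → factor 60
Step 4: 140 μL brought to 4800 μL → factor 4800/140 = 34.286
Step 5: 20 μL + 100 μL = 120 μL total → factor 120/20 = 6
Dilution factor to tube B = 8018.2; to tube E = 9.8968 × 10^7
[tube B]/[tube E] = (factor to tube E)/(factor to tube B) = 9.8968 × 10^7/8018.2 = 1.23 × 10^4

1.23 × 10^4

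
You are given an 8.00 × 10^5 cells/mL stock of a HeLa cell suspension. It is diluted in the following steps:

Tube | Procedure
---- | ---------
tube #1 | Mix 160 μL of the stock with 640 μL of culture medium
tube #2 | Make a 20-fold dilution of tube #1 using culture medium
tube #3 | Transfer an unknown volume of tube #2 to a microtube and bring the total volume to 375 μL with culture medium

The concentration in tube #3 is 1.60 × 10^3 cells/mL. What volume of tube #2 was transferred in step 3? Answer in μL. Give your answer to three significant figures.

Step 1: 160 μL + 640 μL = 800 μL total → factor 800/160 = 5
Step 2: 20-fold → factor 20
Step 3: v brought to 375 μL → factor = 375 μL/v
Product of known-step factors = 100
Overall factor = 8.00 × 10^5 cells/mL / (1.60 × 10^3 cells/mL) = 500
Step-3 factor = 500 / 100 = 5
v = 375 μL / 5 = 75.0 μL

75.0 μL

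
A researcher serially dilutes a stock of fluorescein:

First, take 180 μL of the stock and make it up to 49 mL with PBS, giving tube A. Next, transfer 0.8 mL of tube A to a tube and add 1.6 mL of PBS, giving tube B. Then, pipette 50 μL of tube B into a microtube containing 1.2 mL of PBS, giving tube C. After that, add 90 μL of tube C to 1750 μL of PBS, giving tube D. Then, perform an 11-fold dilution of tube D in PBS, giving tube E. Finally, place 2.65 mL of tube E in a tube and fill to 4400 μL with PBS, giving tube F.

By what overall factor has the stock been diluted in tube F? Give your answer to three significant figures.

Step 1: 180 μL brought to 49 mL → factor 49000/180 = 272.22
Step 2: 0.8 mL + 1.6 mL = 2.4 mL total → factor 2.4/0.8 = 3
Step 3: 50 μL + 1.2 mL = 1250 μL total → factor 1250/50 = 25
Step 4: 90 μL + 1750 μL = 1840 μL total → factor 1840/90 = 20.444
Step 5: 11-fold → factor 11
Step 6: 2.65 mL brought to 4400 μL → factor 4.4/2.65 = 1.6604
Overall dilution factor = 272.22 × 3 × 25 × 20.444 × 11 × 1.6604 = 7.6236 × 10^6

7.62 × 10^6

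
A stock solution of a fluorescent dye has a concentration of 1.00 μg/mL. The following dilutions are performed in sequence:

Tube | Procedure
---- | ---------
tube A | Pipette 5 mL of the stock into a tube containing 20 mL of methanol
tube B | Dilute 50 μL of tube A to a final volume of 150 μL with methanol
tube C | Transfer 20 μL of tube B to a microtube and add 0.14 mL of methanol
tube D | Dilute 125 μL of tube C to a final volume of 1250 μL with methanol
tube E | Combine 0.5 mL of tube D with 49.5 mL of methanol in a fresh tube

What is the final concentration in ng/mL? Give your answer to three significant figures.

0.00833 ng/mL

Step 1: 5 mL + 20 mL = 25 mL total → factor 25/5 = 5
Step 2: 50 μL brought to 150 μL → factor 150/50 = 3
Step 3: 20 μL + 0.14 mL = 160 μL total → factor 160/20 = 8
Step 4: 125 μL brought to 1250 μL → factor 1250/125 = 10
Step 5: 0.5 mL + 49.5 mL = 50 mL total → factor 50/0.5 = 100
Overall dilution factor = 5 × 3 × 8 × 10 × 100 = 1.2 × 10^5
Final = 1.00 μg/mL / 1.2 × 10^5 = 8.333 × 10^-6 μg/mL = 0.00833 ng/mL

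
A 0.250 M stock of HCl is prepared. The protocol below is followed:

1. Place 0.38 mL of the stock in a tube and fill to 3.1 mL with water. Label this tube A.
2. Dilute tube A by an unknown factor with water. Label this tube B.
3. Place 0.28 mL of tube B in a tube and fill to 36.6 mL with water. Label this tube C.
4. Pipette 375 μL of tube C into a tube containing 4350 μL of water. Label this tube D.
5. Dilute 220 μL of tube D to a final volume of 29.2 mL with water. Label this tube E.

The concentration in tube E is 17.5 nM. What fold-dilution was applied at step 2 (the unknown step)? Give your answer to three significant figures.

8.01-fold

Step 1: 0.38 mL brought to 3.1 mL → factor 3.1/0.38 = 8.1579
Step 2: unknown factor x
Step 3: 0.28 mL brought to 36.6 mL → factor 36.6/0.28 = 130.71
Step 4: 375 μL + 4350 μL = 4725 μL total → factor 4725/375 = 12.6
Step 5: 220 μL brought to 29.2 mL → factor 29200/220 = 132.73
Product of known-step factors = 1.7833 × 10^6
Overall factor = 0.250 M / (17.5 nM) = 1.4286 × 10^7
x = 1.4286 × 10^7 / 1.7833 × 10^6 = 8.01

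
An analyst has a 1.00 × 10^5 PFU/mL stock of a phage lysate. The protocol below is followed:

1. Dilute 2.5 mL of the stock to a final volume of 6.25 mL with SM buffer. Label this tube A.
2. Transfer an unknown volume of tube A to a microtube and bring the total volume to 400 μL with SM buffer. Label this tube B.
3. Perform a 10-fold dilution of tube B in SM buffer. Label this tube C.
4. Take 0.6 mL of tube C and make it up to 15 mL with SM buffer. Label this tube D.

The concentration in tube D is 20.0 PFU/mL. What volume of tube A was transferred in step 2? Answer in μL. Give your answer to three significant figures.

Step 1: 2.5 mL brought to 6.25 mL → factor 6.25/2.5 = 2.5
Step 2: v brought to 400 μL → factor = 400 μL/v
Step 3: 10-fold → factor 10
Step 4: 0.6 mL brought to 15 mL → factor 15/0.6 = 25
Product of known-step factors = 625
Overall factor = 1.00 × 10^5 PFU/mL / (20.0 PFU/mL) = 5000
Step-2 factor = 5000 / 625 = 8
v = 400 μL / 8 = 50.0 μL

50.0 μL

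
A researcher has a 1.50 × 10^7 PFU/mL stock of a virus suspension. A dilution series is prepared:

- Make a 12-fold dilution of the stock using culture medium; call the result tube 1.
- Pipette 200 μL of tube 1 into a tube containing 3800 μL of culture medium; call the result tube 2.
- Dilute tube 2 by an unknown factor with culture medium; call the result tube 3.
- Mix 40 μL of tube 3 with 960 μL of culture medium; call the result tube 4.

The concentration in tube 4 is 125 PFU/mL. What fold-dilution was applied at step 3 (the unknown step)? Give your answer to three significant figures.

Step 1: 12-fold → factor 12
Step 2: 200 μL + 3800 μL = 4000 μL total → factor 4000/200 = 20
Step 3: unknown factor x
Step 4: 40 μL + 960 μL = 1000 μL total → factor 1000/40 = 25
Product of known-step factors = 6000
Overall factor = 1.50 × 10^7 PFU/mL / (125 PFU/mL) = 1.2 × 10^5
x = 1.2 × 10^5 / 6000 = 20.0

20.0-fold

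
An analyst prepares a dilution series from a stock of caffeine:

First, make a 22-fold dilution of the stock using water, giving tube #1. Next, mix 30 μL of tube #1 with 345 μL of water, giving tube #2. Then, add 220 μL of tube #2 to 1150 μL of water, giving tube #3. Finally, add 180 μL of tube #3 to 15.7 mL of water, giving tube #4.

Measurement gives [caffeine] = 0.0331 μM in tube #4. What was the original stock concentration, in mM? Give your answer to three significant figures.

Step 1: 22-fold → factor 22
Step 2: 30 μL + 345 μL = 375 μL total → factor 375/30 = 12.5
Step 3: 220 μL + 1150 μL = 1370 μL total → factor 1370/220 = 6.2273
Step 4: 180 μL + 15.7 mL = 15880 μL total → factor 15880/180 = 88.222
Overall dilution factor = 22 × 12.5 × 6.2273 × 88.222 = 1.5108 × 10^5
Stock = 0.0331 μM × 1.5108 × 10^5 = 5001 μM = 5.00 mM

5.00 mM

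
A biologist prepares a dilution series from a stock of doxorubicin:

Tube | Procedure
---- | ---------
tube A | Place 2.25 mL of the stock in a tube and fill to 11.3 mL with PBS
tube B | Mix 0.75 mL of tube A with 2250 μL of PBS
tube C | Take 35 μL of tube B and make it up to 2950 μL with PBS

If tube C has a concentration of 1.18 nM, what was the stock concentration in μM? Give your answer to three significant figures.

2.00 μM

Step 1: 2.25 mL brought to 11.3 mL → factor 11.3/2.25 = 5.0222
Step 2: 0.75 mL + 2250 μL = 3 mL total → factor 3/0.75 = 4
Step 3: 35 μL brought to 2950 μL → factor 2950/35 = 84.286
Overall dilution factor = 5.0222 × 4 × 84.286 = 1693.2
Stock = 1.18 nM × 1693.2 = 1998 nM = 2.00 μM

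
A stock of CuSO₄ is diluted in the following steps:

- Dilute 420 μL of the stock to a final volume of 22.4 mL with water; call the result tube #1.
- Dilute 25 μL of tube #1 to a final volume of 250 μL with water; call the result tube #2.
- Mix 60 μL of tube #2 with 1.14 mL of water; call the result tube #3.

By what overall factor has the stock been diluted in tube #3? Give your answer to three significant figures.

Step 1: 420 μL brought to 22.4 mL → factor 22400/420 = 53.333
Step 2: 25 μL brought to 250 μL → factor 250/25 = 10
Step 3: 60 μL + 1.14 mL = 1200 μL total → factor 1200/60 = 20
Overall dilution factor = 53.333 × 10 × 20 = 10667

1.07 × 10^4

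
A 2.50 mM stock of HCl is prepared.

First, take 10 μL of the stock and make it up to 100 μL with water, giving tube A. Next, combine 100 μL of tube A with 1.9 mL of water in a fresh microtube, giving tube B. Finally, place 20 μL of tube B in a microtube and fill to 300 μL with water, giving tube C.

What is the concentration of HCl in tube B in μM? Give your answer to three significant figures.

12.5 μM

Step 1: 10 μL brought to 100 μL → factor 100/10 = 10
Step 2: 100 μL + 1.9 mL = 2000 μL total → factor 2000/100 = 20
Dilution factor through tube B = 10 × 20 = 200
[tube B] = 2.50 mM / 200 = 0.01250 mM = 12.5 μM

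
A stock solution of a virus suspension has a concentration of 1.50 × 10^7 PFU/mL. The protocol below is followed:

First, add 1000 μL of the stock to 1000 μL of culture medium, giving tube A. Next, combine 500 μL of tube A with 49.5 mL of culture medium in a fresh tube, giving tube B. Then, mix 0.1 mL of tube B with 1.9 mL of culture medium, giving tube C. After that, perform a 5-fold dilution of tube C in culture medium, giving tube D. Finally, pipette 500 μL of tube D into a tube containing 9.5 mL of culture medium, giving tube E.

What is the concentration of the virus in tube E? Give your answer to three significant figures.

Step 1: 1000 μL + 1000 μL = 2000 μL total → factor 2000/1000 = 2
Step 2: 500 μL + 49.5 mL = 50000 μL total → factor 50000/500 = 100
Step 3: 0.1 mL + 1.9 mL = 2 mL total → factor 2/0.1 = 20
Step 4: 5-fold → factor 5
Step 5: 500 μL + 9.5 mL = 10000 μL total → factor 10000/500 = 20
Overall dilution factor = 2 × 100 × 20 × 5 × 20 = 4 × 10^5
Final = 1.50 × 10^7 PFU/mL / 4 × 10^5 = 37.5 PFU/mL

37.5 PFU/mL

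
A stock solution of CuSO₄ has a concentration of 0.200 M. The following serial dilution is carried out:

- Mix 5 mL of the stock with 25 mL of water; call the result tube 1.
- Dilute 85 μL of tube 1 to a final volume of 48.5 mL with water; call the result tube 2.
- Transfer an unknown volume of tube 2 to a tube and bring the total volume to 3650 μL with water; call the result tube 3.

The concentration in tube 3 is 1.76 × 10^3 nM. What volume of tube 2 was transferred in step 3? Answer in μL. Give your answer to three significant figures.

110 μL

Step 1: 5 mL + 25 mL = 30 mL total → factor 30/5 = 6
Step 2: 85 μL brought to 48.5 mL → factor 48500/85 = 570.59
Step 3: v brought to 3650 μL → factor = 3650 μL/v
Product of known-step factors = 3423.5
Overall factor = 0.200 M / (1.76 × 10^3 nM) = 1.1364 × 10^5
Step-3 factor = 1.1364 × 10^5 / 3423.5 = 33.193
v = 3650 μL / 33.193 = 110 μL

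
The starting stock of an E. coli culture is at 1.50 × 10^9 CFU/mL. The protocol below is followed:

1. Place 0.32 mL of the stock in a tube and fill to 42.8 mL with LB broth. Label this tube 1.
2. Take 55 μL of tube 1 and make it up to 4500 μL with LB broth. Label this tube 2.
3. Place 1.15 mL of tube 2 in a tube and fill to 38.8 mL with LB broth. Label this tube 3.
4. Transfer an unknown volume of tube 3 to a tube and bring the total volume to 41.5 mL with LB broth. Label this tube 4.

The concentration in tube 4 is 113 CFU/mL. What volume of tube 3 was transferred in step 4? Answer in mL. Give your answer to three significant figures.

Step 1: 0.32 mL brought to 42.8 mL → factor 42.8/0.32 = 133.75
Step 2: 55 μL brought to 4500 μL → factor 4500/55 = 81.818
Step 3: 1.15 mL brought to 38.8 mL → factor 38.8/1.15 = 33.739
Step 4: v brought to 41.5 mL → factor = 41.5 mL/v
Product of known-step factors = 3.6921 × 10^5
Overall factor = 1.50 × 10^9 CFU/mL / (113 CFU/mL) = 1.3274 × 10^7
Step-4 factor = 1.3274 × 10^7 / 3.6921 × 10^5 = 35.953
v = 41.5 mL / 35.953 = 1.15 mL

1.15 mL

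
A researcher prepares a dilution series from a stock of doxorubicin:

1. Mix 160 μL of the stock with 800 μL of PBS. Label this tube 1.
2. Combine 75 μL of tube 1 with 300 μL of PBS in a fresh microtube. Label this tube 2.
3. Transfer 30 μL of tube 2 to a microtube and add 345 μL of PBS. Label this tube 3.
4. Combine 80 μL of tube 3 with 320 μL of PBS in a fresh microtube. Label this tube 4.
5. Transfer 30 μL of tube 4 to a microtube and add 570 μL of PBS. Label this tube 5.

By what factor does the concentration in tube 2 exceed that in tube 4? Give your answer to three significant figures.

62.5

Step 1: 160 μL + 800 μL = 960 μL total → factor 960/160 = 6
Step 2: 75 μL + 300 μL = 375 μL total → factor 375/75 = 5
Step 3: 30 μL + 345 μL = 375 μL total → factor 375/30 = 12.5
Step 4: 80 μL + 320 μL = 400 μL total → factor 400/80 = 5
Dilution factor to tube 2 = 30; to tube 4 = 1875
[tube 2]/[tube 4] = (factor to tube 4)/(factor to tube 2) = 1875/30 = 62.5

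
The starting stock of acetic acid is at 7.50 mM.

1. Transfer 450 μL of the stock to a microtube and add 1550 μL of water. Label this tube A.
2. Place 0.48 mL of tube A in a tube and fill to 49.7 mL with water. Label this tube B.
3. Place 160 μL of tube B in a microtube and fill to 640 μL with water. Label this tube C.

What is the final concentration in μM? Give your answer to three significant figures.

4.07 μM

Step 1: 450 μL + 1550 μL = 2000 μL total → factor 2000/450 = 4.4444
Step 2: 0.48 mL brought to 49.7 mL → factor 49.7/0.48 = 103.54
Step 3: 160 μL brought to 640 μL → factor 640/160 = 4
Overall dilution factor = 4.4444 × 103.54 × 4 = 1840.7
Final = 7.50 mM / 1840.7 = 0.004074 mM = 4.07 μM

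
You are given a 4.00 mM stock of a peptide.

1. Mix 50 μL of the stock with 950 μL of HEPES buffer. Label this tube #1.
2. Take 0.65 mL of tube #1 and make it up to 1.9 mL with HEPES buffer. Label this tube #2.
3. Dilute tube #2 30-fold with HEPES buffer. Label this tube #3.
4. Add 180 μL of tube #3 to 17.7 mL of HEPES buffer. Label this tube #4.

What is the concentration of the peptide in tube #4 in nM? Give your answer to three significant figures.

23.0 nM

Step 1: 50 μL + 950 μL = 1000 μL total → factor 1000/50 = 20
Step 2: 0.65 mL brought to 1.9 mL → factor 1.9/0.65 = 2.9231
Step 3: 30-fold → factor 30
Step 4: 180 μL + 17.7 mL = 17880 μL total → factor 17880/180 = 99.333
Overall dilution factor = 20 × 2.9231 × 30 × 99.333 = 1.7422 × 10^5
Final = 4.00 mM / 1.7422 × 10^5 = 2.296 × 10^-5 mM = 23.0 nM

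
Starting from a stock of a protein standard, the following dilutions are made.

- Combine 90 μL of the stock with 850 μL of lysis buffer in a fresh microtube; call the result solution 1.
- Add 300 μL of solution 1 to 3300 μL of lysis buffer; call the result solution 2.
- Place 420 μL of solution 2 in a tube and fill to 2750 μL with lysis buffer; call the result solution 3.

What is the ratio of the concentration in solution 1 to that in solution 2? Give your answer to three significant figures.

Step 1: 90 μL + 850 μL = 940 μL total → factor 940/90 = 10.444
Step 2: 300 μL + 3300 μL = 3600 μL total → factor 3600/300 = 12
Dilution factor to solution 1 = 10.444; to solution 2 = 125.33
[solution 1]/[solution 2] = (factor to solution 2)/(factor to solution 1) = 125.33/10.444 = 12.0

12.0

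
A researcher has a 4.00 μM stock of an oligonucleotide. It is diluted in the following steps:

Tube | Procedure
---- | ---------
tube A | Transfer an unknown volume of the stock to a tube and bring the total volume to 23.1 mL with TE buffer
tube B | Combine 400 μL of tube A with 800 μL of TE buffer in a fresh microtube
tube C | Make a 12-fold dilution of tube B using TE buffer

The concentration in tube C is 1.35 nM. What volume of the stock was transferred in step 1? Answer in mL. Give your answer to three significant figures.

0.281 mL

Step 1: v brought to 23.1 mL → factor = 23.1 mL/v
Step 2: 400 μL + 800 μL = 1200 μL total → factor 1200/400 = 3
Step 3: 12-fold → factor 12
Product of known-step factors = 36
Overall factor = 4.00 μM / (1.35 nM) = 2963
Step-1 factor = 2963 / 36 = 82.305
v = 23.1 mL / 82.305 = 0.281 mL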